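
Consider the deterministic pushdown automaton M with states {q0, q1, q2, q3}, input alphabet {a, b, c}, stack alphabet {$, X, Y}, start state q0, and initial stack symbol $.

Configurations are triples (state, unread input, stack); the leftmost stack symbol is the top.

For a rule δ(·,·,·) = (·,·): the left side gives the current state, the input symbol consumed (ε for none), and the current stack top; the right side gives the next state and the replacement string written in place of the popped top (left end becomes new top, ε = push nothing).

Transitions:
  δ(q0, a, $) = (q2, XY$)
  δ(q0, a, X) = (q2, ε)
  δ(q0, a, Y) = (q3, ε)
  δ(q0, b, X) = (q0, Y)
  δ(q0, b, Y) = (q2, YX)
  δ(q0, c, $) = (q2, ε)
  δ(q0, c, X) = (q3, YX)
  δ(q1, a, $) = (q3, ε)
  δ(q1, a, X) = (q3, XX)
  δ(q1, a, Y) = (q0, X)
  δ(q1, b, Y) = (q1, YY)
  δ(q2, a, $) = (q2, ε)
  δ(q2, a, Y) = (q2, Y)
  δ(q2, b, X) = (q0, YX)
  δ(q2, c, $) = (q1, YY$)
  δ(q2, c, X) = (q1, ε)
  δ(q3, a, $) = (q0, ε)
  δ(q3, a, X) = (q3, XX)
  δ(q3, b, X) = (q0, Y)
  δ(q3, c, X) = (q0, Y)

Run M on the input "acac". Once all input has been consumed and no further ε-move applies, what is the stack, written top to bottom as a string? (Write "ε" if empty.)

YX$

(q0, acac, $) ⊢ (q2, cac, XY$) ⊢ (q1, ac, Y$) ⊢ (q0, c, X$) ⊢ (q3, ε, YX$)
All input consumed in state q3 with stack YX$.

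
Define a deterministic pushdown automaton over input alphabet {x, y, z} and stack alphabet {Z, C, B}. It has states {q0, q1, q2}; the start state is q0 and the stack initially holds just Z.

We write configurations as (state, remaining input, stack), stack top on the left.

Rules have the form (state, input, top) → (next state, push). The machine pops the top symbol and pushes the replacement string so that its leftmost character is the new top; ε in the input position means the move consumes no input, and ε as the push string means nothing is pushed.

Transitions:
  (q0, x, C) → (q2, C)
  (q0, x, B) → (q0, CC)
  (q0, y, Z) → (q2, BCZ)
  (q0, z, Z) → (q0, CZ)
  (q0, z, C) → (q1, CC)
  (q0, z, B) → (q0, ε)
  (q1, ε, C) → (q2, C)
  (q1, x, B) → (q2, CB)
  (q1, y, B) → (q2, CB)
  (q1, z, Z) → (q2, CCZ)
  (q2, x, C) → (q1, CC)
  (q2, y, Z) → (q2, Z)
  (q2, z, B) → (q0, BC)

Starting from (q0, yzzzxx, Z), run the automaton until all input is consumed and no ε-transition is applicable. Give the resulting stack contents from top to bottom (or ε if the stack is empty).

(q0, yzzzxx, Z) ⊢ (q2, zzzxx, BCZ) ⊢ (q0, zzxx, BCCZ) ⊢ (q0, zxx, CCZ) ⊢ (q1, xx, CCCZ) ⊢ (q2, xx, CCCZ) ⊢ (q1, x, CCCCZ) ⊢ (q2, x, CCCCZ) ⊢ (q1, ε, CCCCCZ) ⊢ (q2, ε, CCCCCZ)
All input consumed in state q2 with stack CCCCCZ.

CCCCCZ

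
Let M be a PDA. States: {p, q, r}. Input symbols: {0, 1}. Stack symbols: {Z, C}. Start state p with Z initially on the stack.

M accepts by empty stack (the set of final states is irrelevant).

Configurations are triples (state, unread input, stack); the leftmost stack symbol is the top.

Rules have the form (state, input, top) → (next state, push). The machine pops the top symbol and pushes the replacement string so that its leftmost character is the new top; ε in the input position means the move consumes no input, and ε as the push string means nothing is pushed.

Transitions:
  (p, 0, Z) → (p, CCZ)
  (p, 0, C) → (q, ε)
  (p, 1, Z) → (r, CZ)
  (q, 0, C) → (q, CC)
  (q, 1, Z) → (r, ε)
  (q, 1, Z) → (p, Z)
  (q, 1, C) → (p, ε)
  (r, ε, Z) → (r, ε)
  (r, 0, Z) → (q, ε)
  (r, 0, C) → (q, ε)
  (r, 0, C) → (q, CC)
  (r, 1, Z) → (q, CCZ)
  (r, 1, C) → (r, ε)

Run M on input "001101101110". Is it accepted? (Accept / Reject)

One accepting computation: (p, 001101101110, Z) ⊢ (p, 01101101110, CCZ) ⊢ (q, 1101101110, CZ) ⊢ (p, 101101110, Z) ⊢ (r, 01101110, CZ) ⊢ (q, 1101110, Z) ⊢ (p, 101110, Z) ⊢ (r, 01110, CZ) ⊢ (q, 1110, Z) ⊢ (p, 110, Z) ⊢ (r, 10, CZ) ⊢ (r, 0, Z) ⊢ (q, ε, ε)
All input consumed and the stack is empty.

Accept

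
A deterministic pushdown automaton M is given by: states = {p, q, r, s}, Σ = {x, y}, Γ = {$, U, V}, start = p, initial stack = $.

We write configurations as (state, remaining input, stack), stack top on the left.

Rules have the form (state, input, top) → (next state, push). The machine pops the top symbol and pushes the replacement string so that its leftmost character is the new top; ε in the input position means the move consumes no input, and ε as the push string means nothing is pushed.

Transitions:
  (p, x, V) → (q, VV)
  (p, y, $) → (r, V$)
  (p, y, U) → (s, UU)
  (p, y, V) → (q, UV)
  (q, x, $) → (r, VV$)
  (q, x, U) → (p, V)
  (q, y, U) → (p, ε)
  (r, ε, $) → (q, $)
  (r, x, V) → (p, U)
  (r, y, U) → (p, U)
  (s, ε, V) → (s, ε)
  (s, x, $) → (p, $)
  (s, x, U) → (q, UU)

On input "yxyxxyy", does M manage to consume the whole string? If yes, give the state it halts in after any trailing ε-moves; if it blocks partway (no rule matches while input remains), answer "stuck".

(p, yxyxxyy, $) ⊢ (r, xyxxyy, V$) ⊢ (p, yxxyy, U$) ⊢ (s, xxyy, UU$) ⊢ (q, xyy, UUU$) ⊢ (p, yy, VUU$) ⊢ (q, y, UVUU$) ⊢ (p, ε, VUU$)
All input consumed; M is in state p.

p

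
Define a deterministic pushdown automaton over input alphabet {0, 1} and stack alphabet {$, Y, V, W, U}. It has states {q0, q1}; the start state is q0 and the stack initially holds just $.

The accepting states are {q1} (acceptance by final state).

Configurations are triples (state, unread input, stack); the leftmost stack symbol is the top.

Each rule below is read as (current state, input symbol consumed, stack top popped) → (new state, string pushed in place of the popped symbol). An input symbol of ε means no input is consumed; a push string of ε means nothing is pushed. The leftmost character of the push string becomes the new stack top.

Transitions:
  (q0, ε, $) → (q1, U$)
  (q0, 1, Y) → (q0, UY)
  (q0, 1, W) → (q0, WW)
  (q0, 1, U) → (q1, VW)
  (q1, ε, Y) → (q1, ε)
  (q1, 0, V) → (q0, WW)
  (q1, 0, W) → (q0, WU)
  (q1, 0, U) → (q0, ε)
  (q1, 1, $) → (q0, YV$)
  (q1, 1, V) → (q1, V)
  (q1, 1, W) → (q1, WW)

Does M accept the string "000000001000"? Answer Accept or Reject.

Reject

(q0, 000000001000, $)
  ε-move, top $: go to q1, push U$ → (q1, 000000001000, U$)
  read 0, top U: go to q0, push ε → (q0, 00000001000, $)
  ε-move, top $: go to q1, push U$ → (q1, 00000001000, U$)
  read 0, top U: go to q0, push ε → (q0, 0000001000, $)
  ε-move, top $: go to q1, push U$ → (q1, 0000001000, U$)
  read 0, top U: go to q0, push ε → (q0, 000001000, $)
  ε-move, top $: go to q1, push U$ → (q1, 000001000, U$)
  read 0, top U: go to q0, push ε → (q0, 00001000, $)
  ε-move, top $: go to q1, push U$ → (q1, 00001000, U$)
  read 0, top U: go to q0, push ε → (q0, 0001000, $)
  ε-move, top $: go to q1, push U$ → (q1, 0001000, U$)
  read 0, top U: go to q0, push ε → (q0, 001000, $)
  ε-move, top $: go to q1, push U$ → (q1, 001000, U$)
  read 0, top U: go to q0, push ε → (q0, 01000, $)
  ε-move, top $: go to q1, push U$ → (q1, 01000, U$)
  read 0, top U: go to q0, push ε → (q0, 1000, $)
  ε-move, top $: go to q1, push U$ → (q1, 1000, U$)
No transition applies at (q1, 1000, U$); input not fully consumed.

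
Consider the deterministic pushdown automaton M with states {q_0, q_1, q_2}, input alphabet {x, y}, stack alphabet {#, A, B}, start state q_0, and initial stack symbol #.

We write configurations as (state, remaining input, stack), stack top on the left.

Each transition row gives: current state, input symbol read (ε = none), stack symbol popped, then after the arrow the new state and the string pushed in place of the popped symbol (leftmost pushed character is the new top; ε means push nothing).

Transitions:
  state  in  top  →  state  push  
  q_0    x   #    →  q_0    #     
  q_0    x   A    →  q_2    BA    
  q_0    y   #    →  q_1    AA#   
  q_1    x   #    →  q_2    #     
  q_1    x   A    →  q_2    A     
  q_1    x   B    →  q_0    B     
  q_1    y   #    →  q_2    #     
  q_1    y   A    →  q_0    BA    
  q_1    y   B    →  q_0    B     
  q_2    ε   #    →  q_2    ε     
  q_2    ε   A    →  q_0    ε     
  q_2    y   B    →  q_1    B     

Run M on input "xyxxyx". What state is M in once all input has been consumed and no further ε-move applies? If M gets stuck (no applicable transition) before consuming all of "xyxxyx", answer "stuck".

(q_0, xyxxyx, #)
  read x, top #: go to q_0, push # → (q_0, yxxyx, #)
  read y, top #: go to q_1, push AA# → (q_1, xxyx, AA#)
  read x, top A: go to q_2, push A → (q_2, xyx, AA#)
  ε-move, top A: go to q_0, push ε → (q_0, xyx, A#)
  read x, top A: go to q_2, push BA → (q_2, yx, BA#)
  read y, top B: go to q_1, push B → (q_1, x, BA#)
  read x, top B: go to q_0, push B → (q_0, ε, BA#)
All input consumed; M is in state q_0.

q_0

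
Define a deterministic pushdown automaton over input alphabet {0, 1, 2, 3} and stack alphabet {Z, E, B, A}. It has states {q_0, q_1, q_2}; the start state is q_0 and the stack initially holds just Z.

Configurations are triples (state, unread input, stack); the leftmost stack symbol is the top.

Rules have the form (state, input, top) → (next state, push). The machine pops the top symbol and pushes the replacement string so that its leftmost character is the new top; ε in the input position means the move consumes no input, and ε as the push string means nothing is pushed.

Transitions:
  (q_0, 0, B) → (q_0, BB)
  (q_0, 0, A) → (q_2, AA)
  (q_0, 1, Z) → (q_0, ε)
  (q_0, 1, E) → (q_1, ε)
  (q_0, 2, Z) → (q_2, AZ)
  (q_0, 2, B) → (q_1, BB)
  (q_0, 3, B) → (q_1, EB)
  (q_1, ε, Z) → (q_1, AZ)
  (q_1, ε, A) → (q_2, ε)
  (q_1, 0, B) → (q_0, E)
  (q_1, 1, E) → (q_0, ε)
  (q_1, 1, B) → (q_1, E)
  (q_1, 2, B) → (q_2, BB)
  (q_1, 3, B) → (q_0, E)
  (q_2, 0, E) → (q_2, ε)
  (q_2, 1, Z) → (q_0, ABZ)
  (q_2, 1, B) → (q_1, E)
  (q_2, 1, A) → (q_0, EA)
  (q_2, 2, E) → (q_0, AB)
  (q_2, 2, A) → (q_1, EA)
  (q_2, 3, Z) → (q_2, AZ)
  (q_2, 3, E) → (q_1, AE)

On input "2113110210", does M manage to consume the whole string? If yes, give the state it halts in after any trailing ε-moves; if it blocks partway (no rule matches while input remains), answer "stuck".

(q_0, 2113110210, Z)
  read 2, top Z: go to q_2, push AZ → (q_2, 113110210, AZ)
  read 1, top A: go to q_0, push EA → (q_0, 13110210, EAZ)
  read 1, top E: go to q_1, push ε → (q_1, 3110210, AZ)
  ε-move, top A: go to q_2, push ε → (q_2, 3110210, Z)
  read 3, top Z: go to q_2, push AZ → (q_2, 110210, AZ)
  read 1, top A: go to q_0, push EA → (q_0, 10210, EAZ)
  read 1, top E: go to q_1, push ε → (q_1, 0210, AZ)
  ε-move, top A: go to q_2, push ε → (q_2, 0210, Z)
No transition for (q_2, 0, top Z); M blocks with input 0210 remaining.

stuck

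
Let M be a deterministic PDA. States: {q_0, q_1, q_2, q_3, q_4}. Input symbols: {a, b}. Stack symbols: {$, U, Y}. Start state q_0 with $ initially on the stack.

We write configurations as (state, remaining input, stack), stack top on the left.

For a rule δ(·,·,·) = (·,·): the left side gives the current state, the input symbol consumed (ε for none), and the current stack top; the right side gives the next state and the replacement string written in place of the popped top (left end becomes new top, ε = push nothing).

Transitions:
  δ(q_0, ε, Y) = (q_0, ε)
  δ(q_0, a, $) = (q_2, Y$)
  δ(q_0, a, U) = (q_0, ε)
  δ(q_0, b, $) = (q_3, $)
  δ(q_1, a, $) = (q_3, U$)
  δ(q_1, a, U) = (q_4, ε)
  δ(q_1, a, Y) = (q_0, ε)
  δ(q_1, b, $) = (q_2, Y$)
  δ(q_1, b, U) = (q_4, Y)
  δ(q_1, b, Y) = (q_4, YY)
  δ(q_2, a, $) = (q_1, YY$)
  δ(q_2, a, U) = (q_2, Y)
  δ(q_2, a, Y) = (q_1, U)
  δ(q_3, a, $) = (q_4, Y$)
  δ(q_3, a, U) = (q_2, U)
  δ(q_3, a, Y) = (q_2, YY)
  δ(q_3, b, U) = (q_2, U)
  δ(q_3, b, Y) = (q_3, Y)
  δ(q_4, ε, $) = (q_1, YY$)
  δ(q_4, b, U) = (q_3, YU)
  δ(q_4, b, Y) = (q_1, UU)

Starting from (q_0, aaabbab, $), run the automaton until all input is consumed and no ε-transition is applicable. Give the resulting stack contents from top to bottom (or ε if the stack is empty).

YUYY$

(q_0, aaabbab, $) ⊢ (q_2, aabbab, Y$) ⊢ (q_1, abbab, U$) ⊢ (q_4, bbab, $) ⊢ (q_1, bbab, YY$) ⊢ (q_4, bab, YYY$) ⊢ (q_1, ab, UUYY$) ⊢ (q_4, b, UYY$) ⊢ (q_3, ε, YUYY$)
All input consumed in state q_3 with stack YUYY$.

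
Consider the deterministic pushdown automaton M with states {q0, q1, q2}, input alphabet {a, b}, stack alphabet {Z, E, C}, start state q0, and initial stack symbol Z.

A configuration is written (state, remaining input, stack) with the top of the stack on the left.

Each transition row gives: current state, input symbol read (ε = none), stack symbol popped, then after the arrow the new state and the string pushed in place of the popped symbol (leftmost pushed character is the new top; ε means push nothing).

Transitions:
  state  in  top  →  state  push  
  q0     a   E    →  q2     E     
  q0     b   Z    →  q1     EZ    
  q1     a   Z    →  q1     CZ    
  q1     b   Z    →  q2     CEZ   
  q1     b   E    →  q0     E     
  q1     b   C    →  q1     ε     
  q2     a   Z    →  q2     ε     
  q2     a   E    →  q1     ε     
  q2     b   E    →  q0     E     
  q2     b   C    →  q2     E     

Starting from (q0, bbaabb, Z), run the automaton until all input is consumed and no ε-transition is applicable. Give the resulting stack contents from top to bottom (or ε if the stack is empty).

(q0, bbaabb, Z) ⊢ (q1, baabb, EZ) ⊢ (q0, aabb, EZ) ⊢ (q2, abb, EZ) ⊢ (q1, bb, Z) ⊢ (q2, b, CEZ) ⊢ (q2, ε, EEZ)
All input consumed in state q2 with stack EEZ.

EEZ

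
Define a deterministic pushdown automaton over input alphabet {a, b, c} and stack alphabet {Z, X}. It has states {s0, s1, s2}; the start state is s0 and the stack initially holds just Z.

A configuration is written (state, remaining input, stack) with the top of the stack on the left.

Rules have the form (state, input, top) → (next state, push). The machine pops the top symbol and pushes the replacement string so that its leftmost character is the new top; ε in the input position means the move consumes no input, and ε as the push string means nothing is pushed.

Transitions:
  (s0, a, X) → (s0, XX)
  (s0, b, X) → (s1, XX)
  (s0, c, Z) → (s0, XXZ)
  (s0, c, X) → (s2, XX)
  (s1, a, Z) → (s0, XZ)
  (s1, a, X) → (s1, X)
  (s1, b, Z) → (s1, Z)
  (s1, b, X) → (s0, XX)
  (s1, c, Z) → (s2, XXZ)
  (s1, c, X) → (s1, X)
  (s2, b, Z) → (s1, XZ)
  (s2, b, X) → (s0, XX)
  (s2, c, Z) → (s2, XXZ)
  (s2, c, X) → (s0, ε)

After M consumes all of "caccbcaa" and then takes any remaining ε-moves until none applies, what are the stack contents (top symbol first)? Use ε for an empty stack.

(s0, caccbcaa, Z)
  read c, top Z: go to s0, push XXZ → (s0, accbcaa, XXZ)
  read a, top X: go to s0, push XX → (s0, ccbcaa, XXXZ)
  read c, top X: go to s2, push XX → (s2, cbcaa, XXXXZ)
  read c, top X: go to s0, push ε → (s0, bcaa, XXXZ)
  read b, top X: go to s1, push XX → (s1, caa, XXXXZ)
  read c, top X: go to s1, push X → (s1, aa, XXXXZ)
  read a, top X: go to s1, push X → (s1, a, XXXXZ)
  read a, top X: go to s1, push X → (s1, ε, XXXXZ)
All input consumed in state s1 with stack XXXXZ.

XXXXZ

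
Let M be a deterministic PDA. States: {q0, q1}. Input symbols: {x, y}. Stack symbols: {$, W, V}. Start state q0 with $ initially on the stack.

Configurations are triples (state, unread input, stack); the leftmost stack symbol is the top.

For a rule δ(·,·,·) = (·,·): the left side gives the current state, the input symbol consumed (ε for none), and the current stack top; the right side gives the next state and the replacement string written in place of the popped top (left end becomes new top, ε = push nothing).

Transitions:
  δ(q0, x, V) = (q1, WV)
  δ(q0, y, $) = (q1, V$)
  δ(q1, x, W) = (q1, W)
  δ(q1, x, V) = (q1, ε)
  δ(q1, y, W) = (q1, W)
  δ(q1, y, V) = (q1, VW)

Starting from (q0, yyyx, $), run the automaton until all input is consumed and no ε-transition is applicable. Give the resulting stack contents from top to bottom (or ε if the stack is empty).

WW$

(q0, yyyx, $) ⊢ (q1, yyx, V$) ⊢ (q1, yx, VW$) ⊢ (q1, x, VWW$) ⊢ (q1, ε, WW$)
All input consumed in state q1 with stack WW$.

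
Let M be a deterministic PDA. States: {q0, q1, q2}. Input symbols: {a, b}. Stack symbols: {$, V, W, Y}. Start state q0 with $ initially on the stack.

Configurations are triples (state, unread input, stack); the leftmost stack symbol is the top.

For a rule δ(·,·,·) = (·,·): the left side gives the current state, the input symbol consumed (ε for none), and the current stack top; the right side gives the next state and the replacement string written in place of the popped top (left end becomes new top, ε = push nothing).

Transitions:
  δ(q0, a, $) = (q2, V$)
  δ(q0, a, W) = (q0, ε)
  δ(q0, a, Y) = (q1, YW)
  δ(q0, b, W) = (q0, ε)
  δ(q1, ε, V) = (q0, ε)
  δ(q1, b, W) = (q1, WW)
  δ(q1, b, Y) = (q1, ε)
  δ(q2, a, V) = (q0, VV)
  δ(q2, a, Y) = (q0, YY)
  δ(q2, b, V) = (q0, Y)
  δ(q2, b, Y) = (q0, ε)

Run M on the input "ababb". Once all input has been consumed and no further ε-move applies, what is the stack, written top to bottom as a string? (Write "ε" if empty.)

WW$

(q0, ababb, $)
  read a, top $: go to q2, push V$ → (q2, babb, V$)
  read b, top V: go to q0, push Y → (q0, abb, Y$)
  read a, top Y: go to q1, push YW → (q1, bb, YW$)
  read b, top Y: go to q1, push ε → (q1, b, W$)
  read b, top W: go to q1, push WW → (q1, ε, WW$)
All input consumed in state q1 with stack WW$.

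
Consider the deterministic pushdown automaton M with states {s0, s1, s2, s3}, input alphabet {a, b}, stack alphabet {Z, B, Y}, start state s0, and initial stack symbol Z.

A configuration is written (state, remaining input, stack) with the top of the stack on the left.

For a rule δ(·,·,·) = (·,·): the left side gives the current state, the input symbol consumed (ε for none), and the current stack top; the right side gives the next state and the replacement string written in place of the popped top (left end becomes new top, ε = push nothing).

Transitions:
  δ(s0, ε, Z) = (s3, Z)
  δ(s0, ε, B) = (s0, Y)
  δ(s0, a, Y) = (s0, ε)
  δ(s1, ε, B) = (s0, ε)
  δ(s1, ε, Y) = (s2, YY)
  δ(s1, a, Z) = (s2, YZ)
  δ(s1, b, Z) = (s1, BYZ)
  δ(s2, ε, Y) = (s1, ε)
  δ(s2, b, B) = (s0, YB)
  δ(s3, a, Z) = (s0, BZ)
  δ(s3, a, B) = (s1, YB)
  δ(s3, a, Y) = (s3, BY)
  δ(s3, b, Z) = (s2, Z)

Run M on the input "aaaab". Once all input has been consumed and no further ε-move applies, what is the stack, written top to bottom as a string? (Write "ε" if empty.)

Z

(s0, aaaab, Z)
  ε-move, top Z: go to s3, push Z → (s3, aaaab, Z)
  read a, top Z: go to s0, push BZ → (s0, aaab, BZ)
  ε-move, top B: go to s0, push Y → (s0, aaab, YZ)
  read a, top Y: go to s0, push ε → (s0, aab, Z)
  ε-move, top Z: go to s3, push Z → (s3, aab, Z)
  read a, top Z: go to s0, push BZ → (s0, ab, BZ)
  ε-move, top B: go to s0, push Y → (s0, ab, YZ)
  read a, top Y: go to s0, push ε → (s0, b, Z)
  ε-move, top Z: go to s3, push Z → (s3, b, Z)
  read b, top Z: go to s2, push Z → (s2, ε, Z)
All input consumed in state s2 with stack Z.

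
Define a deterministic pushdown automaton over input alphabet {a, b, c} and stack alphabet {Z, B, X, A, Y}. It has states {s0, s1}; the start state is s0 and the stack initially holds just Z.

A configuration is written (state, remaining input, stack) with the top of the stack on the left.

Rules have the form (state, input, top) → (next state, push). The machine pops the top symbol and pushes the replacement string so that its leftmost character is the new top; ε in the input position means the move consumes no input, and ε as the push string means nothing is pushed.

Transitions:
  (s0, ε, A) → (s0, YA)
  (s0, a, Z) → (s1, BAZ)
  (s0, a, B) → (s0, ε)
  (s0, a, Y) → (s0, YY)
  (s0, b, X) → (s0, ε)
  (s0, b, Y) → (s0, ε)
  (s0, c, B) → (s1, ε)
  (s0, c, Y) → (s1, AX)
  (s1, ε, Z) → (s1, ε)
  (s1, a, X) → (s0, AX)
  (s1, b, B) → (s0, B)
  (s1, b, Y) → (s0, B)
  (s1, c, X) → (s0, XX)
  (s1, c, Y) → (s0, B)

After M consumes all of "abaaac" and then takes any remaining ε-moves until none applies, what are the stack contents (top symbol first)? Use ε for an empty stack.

AXYYAZ

(s0, abaaac, Z)
  read a, top Z: go to s1, push BAZ → (s1, baaac, BAZ)
  read b, top B: go to s0, push B → (s0, aaac, BAZ)
  read a, top B: go to s0, push ε → (s0, aac, AZ)
  ε-move, top A: go to s0, push YA → (s0, aac, YAZ)
  read a, top Y: go to s0, push YY → (s0, ac, YYAZ)
  read a, top Y: go to s0, push YY → (s0, c, YYYAZ)
  read c, top Y: go to s1, push AX → (s1, ε, AXYYAZ)
All input consumed in state s1 with stack AXYYAZ.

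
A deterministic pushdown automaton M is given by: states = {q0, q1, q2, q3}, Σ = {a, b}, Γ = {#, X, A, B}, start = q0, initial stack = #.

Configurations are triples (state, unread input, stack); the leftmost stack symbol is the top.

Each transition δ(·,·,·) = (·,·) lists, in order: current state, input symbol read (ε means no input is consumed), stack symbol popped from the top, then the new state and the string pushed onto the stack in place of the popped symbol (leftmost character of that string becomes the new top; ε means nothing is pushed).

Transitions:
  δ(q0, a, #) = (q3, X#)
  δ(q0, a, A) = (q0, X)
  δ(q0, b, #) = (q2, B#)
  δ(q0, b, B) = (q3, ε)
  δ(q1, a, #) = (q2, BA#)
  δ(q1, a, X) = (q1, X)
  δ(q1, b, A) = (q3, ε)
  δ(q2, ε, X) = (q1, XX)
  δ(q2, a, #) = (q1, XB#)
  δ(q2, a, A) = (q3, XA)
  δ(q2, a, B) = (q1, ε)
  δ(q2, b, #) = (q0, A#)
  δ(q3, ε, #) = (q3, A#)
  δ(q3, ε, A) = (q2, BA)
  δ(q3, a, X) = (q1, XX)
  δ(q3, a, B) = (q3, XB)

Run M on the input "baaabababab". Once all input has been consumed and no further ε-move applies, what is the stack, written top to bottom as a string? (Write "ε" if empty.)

(q0, baaabababab, #) ⊢ (q2, aaabababab, B#) ⊢ (q1, aabababab, #) ⊢ (q2, abababab, BA#) ⊢ (q1, bababab, A#) ⊢ (q3, ababab, #) ⊢ (q3, ababab, A#) ⊢ (q2, ababab, BA#) ⊢ (q1, babab, A#) ⊢ (q3, abab, #) ⊢ (q3, abab, A#) ⊢ (q2, abab, BA#) ⊢ (q1, bab, A#) ⊢ (q3, ab, #) ⊢ (q3, ab, A#) ⊢ (q2, ab, BA#) ⊢ (q1, b, A#) ⊢ (q3, ε, #) ⊢ (q3, ε, A#) ⊢ (q2, ε, BA#)
All input consumed in state q2 with stack BA#.

BA#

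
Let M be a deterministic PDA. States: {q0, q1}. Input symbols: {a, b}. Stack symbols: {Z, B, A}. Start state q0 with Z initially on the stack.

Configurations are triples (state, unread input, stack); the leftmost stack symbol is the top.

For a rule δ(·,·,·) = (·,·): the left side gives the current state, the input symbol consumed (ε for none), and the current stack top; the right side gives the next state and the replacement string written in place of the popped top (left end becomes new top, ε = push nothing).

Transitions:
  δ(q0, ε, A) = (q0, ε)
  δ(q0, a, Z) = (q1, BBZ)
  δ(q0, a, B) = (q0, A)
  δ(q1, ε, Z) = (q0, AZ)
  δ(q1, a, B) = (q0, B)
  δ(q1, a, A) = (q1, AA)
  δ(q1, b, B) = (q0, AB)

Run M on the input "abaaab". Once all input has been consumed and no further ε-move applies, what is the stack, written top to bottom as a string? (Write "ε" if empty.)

BBZ

(q0, abaaab, Z)
  read a, top Z: go to q1, push BBZ → (q1, baaab, BBZ)
  read b, top B: go to q0, push AB → (q0, aaab, ABBZ)
  ε-move, top A: go to q0, push ε → (q0, aaab, BBZ)
  read a, top B: go to q0, push A → (q0, aab, ABZ)
  ε-move, top A: go to q0, push ε → (q0, aab, BZ)
  read a, top B: go to q0, push A → (q0, ab, AZ)
  ε-move, top A: go to q0, push ε → (q0, ab, Z)
  read a, top Z: go to q1, push BBZ → (q1, b, BBZ)
  read b, top B: go to q0, push AB → (q0, ε, ABBZ)
  ε-move, top A: go to q0, push ε → (q0, ε, BBZ)
All input consumed in state q0 with stack BBZ.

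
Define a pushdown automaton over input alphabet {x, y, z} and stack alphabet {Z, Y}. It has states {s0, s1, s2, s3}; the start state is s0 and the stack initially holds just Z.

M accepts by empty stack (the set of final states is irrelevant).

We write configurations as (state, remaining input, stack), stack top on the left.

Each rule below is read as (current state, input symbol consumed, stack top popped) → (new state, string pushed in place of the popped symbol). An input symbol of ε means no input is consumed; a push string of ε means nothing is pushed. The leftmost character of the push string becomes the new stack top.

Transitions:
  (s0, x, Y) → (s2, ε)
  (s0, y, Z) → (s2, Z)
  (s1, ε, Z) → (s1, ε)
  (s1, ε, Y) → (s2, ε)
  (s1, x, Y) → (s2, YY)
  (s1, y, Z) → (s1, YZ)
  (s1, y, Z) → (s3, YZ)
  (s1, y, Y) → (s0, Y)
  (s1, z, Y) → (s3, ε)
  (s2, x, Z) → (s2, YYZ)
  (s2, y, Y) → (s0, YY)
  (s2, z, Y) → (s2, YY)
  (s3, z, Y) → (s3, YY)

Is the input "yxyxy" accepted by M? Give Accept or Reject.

No computation consumes all input and empties the stack.

Reject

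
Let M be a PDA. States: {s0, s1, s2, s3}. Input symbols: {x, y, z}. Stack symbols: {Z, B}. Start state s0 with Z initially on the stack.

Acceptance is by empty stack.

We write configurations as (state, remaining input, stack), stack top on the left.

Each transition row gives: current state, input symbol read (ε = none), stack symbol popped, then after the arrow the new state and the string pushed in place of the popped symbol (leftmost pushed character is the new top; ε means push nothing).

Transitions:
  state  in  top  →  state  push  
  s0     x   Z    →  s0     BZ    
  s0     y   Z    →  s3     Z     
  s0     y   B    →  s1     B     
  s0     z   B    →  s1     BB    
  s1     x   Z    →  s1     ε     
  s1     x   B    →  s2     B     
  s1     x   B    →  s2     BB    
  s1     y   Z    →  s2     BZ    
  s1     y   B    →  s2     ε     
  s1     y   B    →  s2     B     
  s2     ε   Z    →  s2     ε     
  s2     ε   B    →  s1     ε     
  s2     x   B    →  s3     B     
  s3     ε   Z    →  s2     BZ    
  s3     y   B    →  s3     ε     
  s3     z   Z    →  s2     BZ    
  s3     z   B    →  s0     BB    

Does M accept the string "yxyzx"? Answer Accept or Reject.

Accept

One accepting computation: (s0, yxyzx, Z) ⊢ (s3, xyzx, Z) ⊢ (s2, xyzx, BZ) ⊢ (s3, yzx, BZ) ⊢ (s3, zx, Z) ⊢ (s2, x, BZ) ⊢ (s1, x, Z) ⊢ (s1, ε, ε)
All input consumed and the stack is empty.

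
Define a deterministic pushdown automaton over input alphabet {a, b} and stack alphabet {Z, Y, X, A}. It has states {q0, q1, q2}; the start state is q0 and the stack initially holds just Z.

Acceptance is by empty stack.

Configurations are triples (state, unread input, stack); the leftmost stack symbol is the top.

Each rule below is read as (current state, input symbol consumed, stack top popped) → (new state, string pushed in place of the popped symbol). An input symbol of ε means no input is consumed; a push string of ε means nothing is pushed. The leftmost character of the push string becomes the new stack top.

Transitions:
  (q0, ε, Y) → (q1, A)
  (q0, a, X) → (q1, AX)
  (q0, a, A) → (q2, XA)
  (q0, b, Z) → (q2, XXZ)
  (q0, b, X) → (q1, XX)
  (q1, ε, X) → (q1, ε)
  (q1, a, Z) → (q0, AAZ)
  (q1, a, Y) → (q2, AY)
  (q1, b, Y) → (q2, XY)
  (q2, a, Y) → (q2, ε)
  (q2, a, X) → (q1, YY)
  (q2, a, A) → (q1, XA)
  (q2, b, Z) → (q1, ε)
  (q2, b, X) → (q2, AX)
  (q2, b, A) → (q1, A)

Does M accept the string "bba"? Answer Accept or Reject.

Reject

(q0, bba, Z) ⊢ (q2, ba, XXZ) ⊢ (q2, a, AXXZ) ⊢ (q1, ε, XAXXZ) ⊢ (q1, ε, AXXZ)
All input consumed; stack is AXXZ, not empty, and no further ε-move applies.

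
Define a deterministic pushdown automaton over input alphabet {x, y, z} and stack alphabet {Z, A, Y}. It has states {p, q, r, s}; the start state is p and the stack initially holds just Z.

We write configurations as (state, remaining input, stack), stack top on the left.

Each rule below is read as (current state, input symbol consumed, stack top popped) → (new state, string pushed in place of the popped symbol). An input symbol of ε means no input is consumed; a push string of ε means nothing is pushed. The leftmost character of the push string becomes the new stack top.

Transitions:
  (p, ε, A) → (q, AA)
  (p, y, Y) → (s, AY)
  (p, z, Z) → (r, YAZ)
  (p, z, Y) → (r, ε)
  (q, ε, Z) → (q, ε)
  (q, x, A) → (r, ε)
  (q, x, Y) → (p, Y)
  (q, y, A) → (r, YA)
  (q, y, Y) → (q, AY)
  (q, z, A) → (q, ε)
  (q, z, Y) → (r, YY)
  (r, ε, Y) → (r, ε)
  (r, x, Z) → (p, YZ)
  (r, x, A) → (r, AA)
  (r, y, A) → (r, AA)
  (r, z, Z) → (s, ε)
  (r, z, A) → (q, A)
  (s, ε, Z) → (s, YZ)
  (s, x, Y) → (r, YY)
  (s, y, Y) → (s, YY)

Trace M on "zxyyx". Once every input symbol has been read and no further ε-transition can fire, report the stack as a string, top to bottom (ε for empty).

(p, zxyyx, Z) ⊢ (r, xyyx, YAZ) ⊢ (r, xyyx, AZ) ⊢ (r, yyx, AAZ) ⊢ (r, yx, AAAZ) ⊢ (r, x, AAAAZ) ⊢ (r, ε, AAAAAZ)
All input consumed in state r with stack AAAAAZ.

AAAAAZ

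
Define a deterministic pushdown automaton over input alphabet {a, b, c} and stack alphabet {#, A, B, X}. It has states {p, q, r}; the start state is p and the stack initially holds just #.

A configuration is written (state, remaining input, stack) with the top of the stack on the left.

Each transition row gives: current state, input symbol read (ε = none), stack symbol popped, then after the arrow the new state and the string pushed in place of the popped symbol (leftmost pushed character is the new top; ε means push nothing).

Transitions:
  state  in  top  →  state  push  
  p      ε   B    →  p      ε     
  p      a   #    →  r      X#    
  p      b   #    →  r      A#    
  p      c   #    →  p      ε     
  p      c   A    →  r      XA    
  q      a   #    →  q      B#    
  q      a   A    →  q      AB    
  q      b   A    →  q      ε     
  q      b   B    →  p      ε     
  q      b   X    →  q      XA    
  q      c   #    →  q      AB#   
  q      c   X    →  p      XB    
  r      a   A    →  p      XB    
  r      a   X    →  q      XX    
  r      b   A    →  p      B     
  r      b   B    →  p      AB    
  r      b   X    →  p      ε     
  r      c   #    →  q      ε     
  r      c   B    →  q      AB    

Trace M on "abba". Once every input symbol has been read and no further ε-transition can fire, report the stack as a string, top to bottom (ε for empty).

XB#

(p, abba, #) ⊢ (r, bba, X#) ⊢ (p, ba, #) ⊢ (r, a, A#) ⊢ (p, ε, XB#)
All input consumed in state p with stack XB#.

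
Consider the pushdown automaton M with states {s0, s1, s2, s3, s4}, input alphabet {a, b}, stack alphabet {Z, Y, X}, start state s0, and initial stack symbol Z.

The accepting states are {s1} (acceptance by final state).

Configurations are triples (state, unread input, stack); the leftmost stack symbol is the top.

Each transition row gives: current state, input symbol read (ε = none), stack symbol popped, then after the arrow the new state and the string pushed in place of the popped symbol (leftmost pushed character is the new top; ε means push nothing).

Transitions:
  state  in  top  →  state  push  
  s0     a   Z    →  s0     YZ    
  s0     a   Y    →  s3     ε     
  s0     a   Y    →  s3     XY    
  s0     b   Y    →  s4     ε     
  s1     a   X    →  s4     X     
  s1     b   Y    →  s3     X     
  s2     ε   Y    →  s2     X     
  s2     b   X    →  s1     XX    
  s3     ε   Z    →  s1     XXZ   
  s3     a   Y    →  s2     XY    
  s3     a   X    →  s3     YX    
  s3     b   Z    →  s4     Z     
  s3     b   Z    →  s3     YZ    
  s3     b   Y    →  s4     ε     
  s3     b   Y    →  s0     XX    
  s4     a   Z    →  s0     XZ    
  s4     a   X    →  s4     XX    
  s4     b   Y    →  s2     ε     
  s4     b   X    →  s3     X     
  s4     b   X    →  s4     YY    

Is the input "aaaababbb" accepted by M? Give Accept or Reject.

Accept

One accepting computation: (s0, aaaababbb, Z) ⊢ (s0, aaababbb, YZ) ⊢ (s3, aababbb, XYZ) ⊢ (s3, ababbb, YXYZ) ⊢ (s2, babbb, XYXYZ) ⊢ (s1, abbb, XXYXYZ) ⊢ (s4, bbb, XXYXYZ) ⊢ (s4, bb, YYXYXYZ) ⊢ (s2, b, YXYXYZ) ⊢ (s2, b, XXYXYZ) ⊢ (s1, ε, XXXYXYZ)
All input consumed and state s1 ∈ F.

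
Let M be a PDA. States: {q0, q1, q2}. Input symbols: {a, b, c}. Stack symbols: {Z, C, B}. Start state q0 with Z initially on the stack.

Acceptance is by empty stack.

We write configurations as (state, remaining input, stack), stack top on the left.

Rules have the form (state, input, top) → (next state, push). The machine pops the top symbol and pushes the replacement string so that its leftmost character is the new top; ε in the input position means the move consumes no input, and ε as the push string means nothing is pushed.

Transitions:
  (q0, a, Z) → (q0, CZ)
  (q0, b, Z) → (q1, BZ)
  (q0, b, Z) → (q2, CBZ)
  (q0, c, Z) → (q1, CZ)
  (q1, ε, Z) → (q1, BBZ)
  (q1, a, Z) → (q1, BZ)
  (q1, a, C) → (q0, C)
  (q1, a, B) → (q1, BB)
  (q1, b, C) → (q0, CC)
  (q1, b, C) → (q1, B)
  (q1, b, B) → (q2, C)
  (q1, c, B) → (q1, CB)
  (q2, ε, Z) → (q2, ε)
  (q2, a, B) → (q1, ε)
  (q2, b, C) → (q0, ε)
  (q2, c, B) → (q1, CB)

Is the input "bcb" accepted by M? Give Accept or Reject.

Reject

No computation consumes all input and empties the stack.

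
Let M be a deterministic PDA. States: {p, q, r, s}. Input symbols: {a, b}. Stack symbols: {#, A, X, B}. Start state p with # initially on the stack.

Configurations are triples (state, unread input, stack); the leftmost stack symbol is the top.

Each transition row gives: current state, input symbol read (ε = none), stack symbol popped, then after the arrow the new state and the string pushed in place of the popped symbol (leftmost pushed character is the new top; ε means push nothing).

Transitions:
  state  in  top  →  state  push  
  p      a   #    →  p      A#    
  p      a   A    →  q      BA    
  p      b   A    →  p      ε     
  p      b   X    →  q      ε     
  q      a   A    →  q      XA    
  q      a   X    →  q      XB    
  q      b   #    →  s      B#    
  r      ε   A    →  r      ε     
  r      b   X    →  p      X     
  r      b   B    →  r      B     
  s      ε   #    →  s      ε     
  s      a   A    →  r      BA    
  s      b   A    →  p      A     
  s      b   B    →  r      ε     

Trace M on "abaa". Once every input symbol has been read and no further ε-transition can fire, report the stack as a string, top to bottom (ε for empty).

(p, abaa, #)
  read a, top #: go to p, push A# → (p, baa, A#)
  read b, top A: go to p, push ε → (p, aa, #)
  read a, top #: go to p, push A# → (p, a, A#)
  read a, top A: go to q, push BA → (q, ε, BA#)
All input consumed in state q with stack BA#.

BA#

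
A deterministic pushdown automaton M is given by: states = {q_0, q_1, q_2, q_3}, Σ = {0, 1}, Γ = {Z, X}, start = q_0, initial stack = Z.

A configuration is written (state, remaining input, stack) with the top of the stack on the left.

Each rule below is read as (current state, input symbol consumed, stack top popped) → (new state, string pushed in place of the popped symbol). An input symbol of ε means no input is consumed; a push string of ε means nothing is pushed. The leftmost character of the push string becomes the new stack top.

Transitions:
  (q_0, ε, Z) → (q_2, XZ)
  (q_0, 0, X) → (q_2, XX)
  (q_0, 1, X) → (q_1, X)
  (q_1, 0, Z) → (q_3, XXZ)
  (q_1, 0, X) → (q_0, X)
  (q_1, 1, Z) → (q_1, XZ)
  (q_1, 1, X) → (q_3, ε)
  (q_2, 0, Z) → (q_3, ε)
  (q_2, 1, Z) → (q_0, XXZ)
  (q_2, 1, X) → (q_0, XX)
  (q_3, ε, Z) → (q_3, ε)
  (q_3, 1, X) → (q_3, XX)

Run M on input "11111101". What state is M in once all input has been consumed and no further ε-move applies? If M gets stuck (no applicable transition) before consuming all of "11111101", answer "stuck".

(q_0, 11111101, Z)
  ε-move, top Z: go to q_2, push XZ → (q_2, 11111101, XZ)
  read 1, top X: go to q_0, push XX → (q_0, 1111101, XXZ)
  read 1, top X: go to q_1, push X → (q_1, 111101, XXZ)
  read 1, top X: go to q_3, push ε → (q_3, 11101, XZ)
  read 1, top X: go to q_3, push XX → (q_3, 1101, XXZ)
  read 1, top X: go to q_3, push XX → (q_3, 101, XXXZ)
  read 1, top X: go to q_3, push XX → (q_3, 01, XXXXZ)
No transition for (q_3, 0, top X); M blocks with input 01 remaining.

stuck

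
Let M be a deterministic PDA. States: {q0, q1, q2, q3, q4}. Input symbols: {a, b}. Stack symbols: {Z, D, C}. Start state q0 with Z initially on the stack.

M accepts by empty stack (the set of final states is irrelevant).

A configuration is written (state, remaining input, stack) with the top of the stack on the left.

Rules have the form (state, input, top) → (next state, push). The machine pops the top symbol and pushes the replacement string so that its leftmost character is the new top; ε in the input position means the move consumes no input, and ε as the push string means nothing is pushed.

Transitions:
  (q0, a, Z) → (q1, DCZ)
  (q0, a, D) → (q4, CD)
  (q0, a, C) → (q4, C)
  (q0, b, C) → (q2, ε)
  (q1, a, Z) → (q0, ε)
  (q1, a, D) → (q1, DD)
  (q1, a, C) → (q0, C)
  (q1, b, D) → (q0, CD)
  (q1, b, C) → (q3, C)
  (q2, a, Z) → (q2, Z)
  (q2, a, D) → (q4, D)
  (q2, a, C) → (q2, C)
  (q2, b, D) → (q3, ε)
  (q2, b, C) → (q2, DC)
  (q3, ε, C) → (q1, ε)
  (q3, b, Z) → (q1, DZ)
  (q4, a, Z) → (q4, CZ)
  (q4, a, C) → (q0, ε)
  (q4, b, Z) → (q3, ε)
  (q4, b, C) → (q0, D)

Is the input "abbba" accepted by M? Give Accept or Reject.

(q0, abbba, Z) ⊢ (q1, bbba, DCZ) ⊢ (q0, bba, CDCZ) ⊢ (q2, ba, DCZ) ⊢ (q3, a, CZ) ⊢ (q1, a, Z) ⊢ (q0, ε, ε)
All input consumed and the stack is empty.

Accept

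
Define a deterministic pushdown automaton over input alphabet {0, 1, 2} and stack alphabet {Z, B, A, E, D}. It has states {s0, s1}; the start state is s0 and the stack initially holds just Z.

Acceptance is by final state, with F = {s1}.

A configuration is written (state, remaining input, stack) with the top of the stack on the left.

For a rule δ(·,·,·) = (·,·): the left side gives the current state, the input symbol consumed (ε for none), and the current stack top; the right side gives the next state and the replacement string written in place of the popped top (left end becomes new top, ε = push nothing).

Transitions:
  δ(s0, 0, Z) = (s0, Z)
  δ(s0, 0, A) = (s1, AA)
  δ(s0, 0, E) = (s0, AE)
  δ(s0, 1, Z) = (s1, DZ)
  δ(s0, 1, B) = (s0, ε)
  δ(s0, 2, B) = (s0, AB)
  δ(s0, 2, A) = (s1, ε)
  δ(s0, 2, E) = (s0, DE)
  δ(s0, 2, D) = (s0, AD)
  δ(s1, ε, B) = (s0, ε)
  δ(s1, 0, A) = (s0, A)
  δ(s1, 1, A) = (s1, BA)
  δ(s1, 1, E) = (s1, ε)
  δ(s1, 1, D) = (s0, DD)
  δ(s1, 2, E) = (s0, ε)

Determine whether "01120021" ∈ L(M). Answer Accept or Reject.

(s0, 01120021, Z)
  read 0, top Z: go to s0, push Z → (s0, 1120021, Z)
  read 1, top Z: go to s1, push DZ → (s1, 120021, DZ)
  read 1, top D: go to s0, push DD → (s0, 20021, DDZ)
  read 2, top D: go to s0, push AD → (s0, 0021, ADDZ)
  read 0, top A: go to s1, push AA → (s1, 021, AADDZ)
  read 0, top A: go to s0, push A → (s0, 21, AADDZ)
  read 2, top A: go to s1, push ε → (s1, 1, ADDZ)
  read 1, top A: go to s1, push BA → (s1, ε, BADDZ)
All input consumed; state s1 ∈ F.

Accept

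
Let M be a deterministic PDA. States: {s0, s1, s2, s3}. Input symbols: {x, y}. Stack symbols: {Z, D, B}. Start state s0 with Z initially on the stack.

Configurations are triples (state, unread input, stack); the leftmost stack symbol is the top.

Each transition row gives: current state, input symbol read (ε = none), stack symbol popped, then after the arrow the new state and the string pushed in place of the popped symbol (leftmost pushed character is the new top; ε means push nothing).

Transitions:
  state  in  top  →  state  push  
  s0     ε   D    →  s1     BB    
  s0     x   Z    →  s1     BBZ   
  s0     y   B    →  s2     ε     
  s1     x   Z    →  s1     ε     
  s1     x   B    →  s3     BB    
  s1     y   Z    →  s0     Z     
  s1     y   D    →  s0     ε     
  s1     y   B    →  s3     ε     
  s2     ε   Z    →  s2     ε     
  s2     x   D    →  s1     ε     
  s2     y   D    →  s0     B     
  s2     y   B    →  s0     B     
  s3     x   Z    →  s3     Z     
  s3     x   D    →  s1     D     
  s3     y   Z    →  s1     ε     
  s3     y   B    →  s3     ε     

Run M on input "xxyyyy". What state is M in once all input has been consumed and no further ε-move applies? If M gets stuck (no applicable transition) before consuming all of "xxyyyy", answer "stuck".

(s0, xxyyyy, Z) ⊢ (s1, xyyyy, BBZ) ⊢ (s3, yyyy, BBBZ) ⊢ (s3, yyy, BBZ) ⊢ (s3, yy, BZ) ⊢ (s3, y, Z) ⊢ (s1, ε, ε)
All input consumed; M is in state s1.

s1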